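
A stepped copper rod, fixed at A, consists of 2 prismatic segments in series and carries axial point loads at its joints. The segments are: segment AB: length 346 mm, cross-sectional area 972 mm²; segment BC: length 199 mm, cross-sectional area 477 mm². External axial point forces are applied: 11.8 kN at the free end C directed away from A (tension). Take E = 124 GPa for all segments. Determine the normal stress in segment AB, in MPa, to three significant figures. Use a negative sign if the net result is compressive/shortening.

12.1 MPa

Internal axial forces (sectioning from the free end, tension +): N_BC = 11.8 kN, N_AB = 11.8 kN.
σ_AB = N_AB/A_AB = 11800/972 = 12.14 MPa.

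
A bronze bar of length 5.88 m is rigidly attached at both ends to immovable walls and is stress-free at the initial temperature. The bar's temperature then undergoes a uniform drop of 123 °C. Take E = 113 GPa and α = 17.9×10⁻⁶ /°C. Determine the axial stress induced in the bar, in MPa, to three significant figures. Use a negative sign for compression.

249 MPa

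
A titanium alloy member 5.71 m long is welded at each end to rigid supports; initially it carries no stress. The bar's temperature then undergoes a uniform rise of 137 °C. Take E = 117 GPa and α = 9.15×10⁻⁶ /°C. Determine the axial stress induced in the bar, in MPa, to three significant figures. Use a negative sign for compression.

-147 MPa

Free thermal expansion αLΔT = 9.15e-6 · 5710 · 137 = 7.158 mm.
The walls impose strain ε = −(7.158)/5710 = -1.2535e-03; σ = Eε = 117000 · -1.2535e-03 = -146.7 MPa.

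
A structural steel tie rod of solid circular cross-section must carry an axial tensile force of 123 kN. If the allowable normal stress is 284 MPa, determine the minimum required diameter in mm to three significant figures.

23.5 mm

Required area A ≥ P/σ_allow = 123000/284 = 433.1 mm².
For a solid circular section, d ≥ √(4A/π) = 23.48 mm.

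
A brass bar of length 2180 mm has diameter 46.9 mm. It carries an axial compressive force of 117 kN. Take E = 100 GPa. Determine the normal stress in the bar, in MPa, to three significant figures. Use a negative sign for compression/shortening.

-67.7 MPa

A = 1728 mm².
σ = N/A = -117000/1728 = -67.73 MPa.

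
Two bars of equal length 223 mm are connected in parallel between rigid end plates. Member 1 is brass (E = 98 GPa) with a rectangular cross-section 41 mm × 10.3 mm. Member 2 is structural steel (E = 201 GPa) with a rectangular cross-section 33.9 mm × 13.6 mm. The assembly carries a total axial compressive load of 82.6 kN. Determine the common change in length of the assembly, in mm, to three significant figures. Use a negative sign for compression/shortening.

-0.137 mm

A_1 = 422.3 mm².
A_2 = 461 mm².
Equal strain + equilibrium ⇒ each member carries load in proportion to AE: A₁E₁ = 41390000 N, A₂E₂ = 92670000 N, ΣAE = 134100000 N.
δ = PL/ΣAE = -82600·223/134100000 = -0.1374 mm.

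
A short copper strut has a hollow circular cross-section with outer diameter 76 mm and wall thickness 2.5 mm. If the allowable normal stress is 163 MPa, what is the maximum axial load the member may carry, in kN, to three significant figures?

94.1 kN

A = 577.3 mm².
P_max = σ_allow · A = 163 · 577.3 = 94090 N = 94.09 kN.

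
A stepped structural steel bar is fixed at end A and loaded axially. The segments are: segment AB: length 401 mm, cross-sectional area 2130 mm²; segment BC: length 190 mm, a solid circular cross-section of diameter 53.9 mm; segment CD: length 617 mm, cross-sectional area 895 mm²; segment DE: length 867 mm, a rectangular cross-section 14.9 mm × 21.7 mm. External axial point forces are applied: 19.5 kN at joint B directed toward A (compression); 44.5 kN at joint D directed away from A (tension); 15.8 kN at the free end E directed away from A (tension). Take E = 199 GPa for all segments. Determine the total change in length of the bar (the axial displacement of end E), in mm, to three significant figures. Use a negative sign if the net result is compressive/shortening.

0.486 mm

Internal axial forces (sectioning from the free end, tension +): N_DE = 15.8 kN, N_CD = 60.3 kN, N_BC = 60.3 kN, N_AB = 40.8 kN.
A_BC = 2282 mm².
A_DE = 323.3 mm².
δ_AB = 40800·401/(2130·199000) = 0.0386 mm
δ_BC = 60300·190/(2282·199000) = 0.02523 mm
δ_CD = 60300·617/(895·199000) = 0.2089 mm
δ_DE = 15800·867/(323.3·199000) = 0.2129 mm
δ = Σδ_i = 0.4856 mm.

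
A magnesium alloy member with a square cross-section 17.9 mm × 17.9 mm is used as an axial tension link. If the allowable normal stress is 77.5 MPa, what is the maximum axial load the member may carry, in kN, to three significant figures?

24.8 kN

A = 320.4 mm².
P_max = σ_allow · A = 77.5 · 320.4 = 24830 N = 24.83 kN.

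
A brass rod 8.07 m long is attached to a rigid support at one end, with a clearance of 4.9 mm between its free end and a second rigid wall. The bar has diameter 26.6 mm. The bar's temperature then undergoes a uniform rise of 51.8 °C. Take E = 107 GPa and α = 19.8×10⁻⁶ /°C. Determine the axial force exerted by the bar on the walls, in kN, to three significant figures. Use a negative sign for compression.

-24.9 kN

Free thermal expansion αLΔT = 19.8e-6 · 8070 · 51.8 = 8.277 mm.
The walls engage after the gap closes; constrained expansion = 8.277 − 4.9 = 3.377 mm.
The walls impose strain ε = −(3.377)/8070 = -4.1845e-04; σ = Eε = 107000 · -4.1845e-04 = -44.77 MPa.
Wall reaction R = σ·A = -44.77·555.7 = -24880 N = -24.88 kN.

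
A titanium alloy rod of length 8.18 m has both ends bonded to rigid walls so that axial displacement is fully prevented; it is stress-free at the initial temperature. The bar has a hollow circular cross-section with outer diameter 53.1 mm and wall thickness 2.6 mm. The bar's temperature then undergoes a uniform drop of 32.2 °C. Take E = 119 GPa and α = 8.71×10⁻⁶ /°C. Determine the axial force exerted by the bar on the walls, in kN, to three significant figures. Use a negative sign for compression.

13.8 kN

Free thermal expansion αLΔT = 8.71e-6 · 8180 · -32.2 = -2.294 mm.
The walls impose strain ε = −(-2.294)/8180 = 2.8046e-04; σ = Eε = 119000 · 2.8046e-04 = 33.37 MPa.
Wall reaction R = σ·A = 33.37·412.5 = 13770 N = 13.77 kN.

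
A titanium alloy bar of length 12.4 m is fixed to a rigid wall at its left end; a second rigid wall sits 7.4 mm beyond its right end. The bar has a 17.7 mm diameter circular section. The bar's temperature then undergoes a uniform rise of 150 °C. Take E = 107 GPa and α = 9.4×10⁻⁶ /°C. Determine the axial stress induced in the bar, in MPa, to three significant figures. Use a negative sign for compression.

Free thermal expansion αLΔT = 9.4e-6 · 12400 · 150 = 17.48 mm.
The walls engage after the gap closes; constrained expansion = 17.48 − 7.4 = 10.08 mm.
The walls impose strain ε = −(10.08)/12400 = -8.1323e-04; σ = Eε = 107000 · -8.1323e-04 = -87.02 MPa.

-87.0 MPa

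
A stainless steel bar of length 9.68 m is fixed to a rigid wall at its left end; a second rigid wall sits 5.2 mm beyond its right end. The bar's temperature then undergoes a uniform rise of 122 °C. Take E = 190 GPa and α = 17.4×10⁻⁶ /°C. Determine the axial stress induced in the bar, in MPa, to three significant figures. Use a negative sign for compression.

-301 MPa

Free thermal expansion αLΔT = 17.4e-6 · 9680 · 122 = 20.55 mm.
The walls engage after the gap closes; constrained expansion = 20.55 − 5.2 = 15.35 mm.
The walls impose strain ε = −(15.35)/9680 = -1.5856e-03; σ = Eε = 190000 · -1.5856e-03 = -301.3 MPa.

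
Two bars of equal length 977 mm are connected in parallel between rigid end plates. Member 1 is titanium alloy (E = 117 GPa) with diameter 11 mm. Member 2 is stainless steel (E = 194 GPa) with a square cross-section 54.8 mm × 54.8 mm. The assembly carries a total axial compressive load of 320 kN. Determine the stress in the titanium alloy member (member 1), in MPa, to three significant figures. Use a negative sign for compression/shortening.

-63.1 MPa

A_1 = 95.03 mm².
A_2 = 3003 mm².
Equal strain + equilibrium ⇒ each member carries load in proportion to AE: A₁E₁ = 11120000 N, A₂E₂ = 582600000 N, ΣAE = 593700000 N.
σ₁ = P·E₁/ΣAE = -320000·117000/593700000 = -63.06 MPa.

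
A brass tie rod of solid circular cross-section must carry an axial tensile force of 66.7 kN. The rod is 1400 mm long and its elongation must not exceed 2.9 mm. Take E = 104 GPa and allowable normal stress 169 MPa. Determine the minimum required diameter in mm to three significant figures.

22.4 mm

Required area A ≥ P/σ_allow = 66700/169 = 394.7 mm².
For a solid circular section, d ≥ √(4A/π) = 22.42 mm.
Elongation limit: A ≥ PL/(Eδ_allow) = 66700·1400/(104000·2.9) = 309.6 mm² ⇒ d ≥ 19.85 mm.
The stress limit governs.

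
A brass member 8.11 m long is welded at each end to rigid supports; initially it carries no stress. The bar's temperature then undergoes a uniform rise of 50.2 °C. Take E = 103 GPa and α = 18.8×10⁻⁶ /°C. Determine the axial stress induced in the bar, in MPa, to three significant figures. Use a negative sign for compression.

-97.2 MPa

Free thermal expansion αLΔT = 18.8e-6 · 8110 · 50.2 = 7.654 mm.
The walls impose strain ε = −(7.654)/8110 = -9.4376e-04; σ = Eε = 103000 · -9.4376e-04 = -97.21 MPa.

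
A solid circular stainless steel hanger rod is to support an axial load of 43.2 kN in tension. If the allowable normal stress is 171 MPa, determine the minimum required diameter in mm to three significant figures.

Required area A ≥ P/σ_allow = 43200/171 = 252.6 mm².
For a solid circular section, d ≥ √(4A/π) = 17.93 mm.

17.9 mm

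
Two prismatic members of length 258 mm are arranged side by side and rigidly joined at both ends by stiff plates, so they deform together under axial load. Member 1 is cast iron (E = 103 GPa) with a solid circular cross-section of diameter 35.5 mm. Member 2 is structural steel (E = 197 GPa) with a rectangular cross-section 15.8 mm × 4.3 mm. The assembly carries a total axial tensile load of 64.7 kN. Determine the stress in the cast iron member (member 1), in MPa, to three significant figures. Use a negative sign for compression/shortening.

A_1 = 989.8 mm².
A_2 = 67.94 mm².
Equal strain + equilibrium ⇒ each member carries load in proportion to AE: A₁E₁ = 101900000 N, A₂E₂ = 13380000 N, ΣAE = 115300000 N.
σ₁ = P·E₁/ΣAE = 64700·103000/115300000 = 57.78 MPa.

57.8 MPa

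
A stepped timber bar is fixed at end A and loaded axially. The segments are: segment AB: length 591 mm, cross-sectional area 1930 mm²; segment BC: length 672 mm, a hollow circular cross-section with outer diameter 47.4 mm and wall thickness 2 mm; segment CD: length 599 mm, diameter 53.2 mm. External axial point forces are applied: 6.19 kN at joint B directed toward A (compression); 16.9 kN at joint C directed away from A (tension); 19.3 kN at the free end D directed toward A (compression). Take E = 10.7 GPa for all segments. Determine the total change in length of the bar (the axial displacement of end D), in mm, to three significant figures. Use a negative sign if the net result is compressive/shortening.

Internal axial forces (sectioning from the free end, tension +): N_CD = -19.3 kN, N_BC = -2.4 kN, N_AB = -8.59 kN.
A_BC = 285.3 mm².
A_CD = 2223 mm².
δ_AB = -8590·591/(1930·10700) = -0.2458 mm
δ_BC = -2400·672/(285.3·10700) = -0.5284 mm
δ_CD = -19300·599/(2223·10700) = -0.4861 mm
δ = Σδ_i = -1.26 mm.

-1.26 mm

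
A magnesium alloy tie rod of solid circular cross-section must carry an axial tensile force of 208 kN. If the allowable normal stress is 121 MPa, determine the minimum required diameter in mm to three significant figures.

46.8 mm

Required area A ≥ P/σ_allow = 208000/121 = 1719 mm².
For a solid circular section, d ≥ √(4A/π) = 46.78 mm.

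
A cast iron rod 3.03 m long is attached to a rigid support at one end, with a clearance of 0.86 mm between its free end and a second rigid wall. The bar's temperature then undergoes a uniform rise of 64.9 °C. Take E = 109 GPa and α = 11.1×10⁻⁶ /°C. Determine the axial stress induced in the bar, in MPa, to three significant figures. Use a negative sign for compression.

-47.6 MPa

Free thermal expansion αLΔT = 11.1e-6 · 3030 · 64.9 = 2.183 mm.
The walls engage after the gap closes; constrained expansion = 2.183 − 0.86 = 1.323 mm.
The walls impose strain ε = −(1.323)/3030 = -4.3656e-04; σ = Eε = 109000 · -4.3656e-04 = -47.59 MPa.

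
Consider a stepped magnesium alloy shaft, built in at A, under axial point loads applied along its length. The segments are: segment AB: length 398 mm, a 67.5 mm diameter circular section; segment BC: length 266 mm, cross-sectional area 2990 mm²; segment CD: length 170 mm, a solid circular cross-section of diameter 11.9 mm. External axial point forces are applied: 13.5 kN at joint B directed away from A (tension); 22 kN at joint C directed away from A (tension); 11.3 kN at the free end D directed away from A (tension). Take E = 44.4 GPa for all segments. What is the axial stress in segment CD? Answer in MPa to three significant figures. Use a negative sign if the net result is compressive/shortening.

102 MPa

Internal axial forces (sectioning from the free end, tension +): N_CD = 11.3 kN, N_BC = 33.3 kN, N_AB = 46.8 kN.
A_CD = 111.2 mm².
σ_CD = N_CD/A_CD = 11300/111.2 = 101.6 MPa.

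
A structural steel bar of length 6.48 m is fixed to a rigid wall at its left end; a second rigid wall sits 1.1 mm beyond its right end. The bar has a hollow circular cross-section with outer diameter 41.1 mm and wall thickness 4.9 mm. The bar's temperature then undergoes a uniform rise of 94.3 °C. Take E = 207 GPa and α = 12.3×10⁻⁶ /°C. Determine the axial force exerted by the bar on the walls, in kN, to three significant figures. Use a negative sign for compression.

-114 kN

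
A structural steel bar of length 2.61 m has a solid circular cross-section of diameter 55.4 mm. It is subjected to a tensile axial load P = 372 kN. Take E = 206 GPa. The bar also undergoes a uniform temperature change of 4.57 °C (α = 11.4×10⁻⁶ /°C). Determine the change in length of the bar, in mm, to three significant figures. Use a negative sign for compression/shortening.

A = 2411 mm².
δ_mech = NL/(AE) = 372000·2610/(2411·206000) = 1.955 mm.
δ_thermal = αLΔT = 11.4e-6·2610·4.57 = 0.136 mm.
δ = δ_mech + δ_thermal = 2.091 mm.

2.09 mm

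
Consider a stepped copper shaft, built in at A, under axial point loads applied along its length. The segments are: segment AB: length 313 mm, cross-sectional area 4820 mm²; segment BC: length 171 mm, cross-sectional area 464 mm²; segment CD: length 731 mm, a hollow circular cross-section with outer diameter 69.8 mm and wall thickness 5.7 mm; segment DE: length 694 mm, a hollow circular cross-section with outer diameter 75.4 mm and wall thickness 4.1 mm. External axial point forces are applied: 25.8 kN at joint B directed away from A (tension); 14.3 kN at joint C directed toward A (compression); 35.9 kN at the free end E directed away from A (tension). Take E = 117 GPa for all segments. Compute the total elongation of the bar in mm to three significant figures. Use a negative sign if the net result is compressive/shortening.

Internal axial forces (sectioning from the free end, tension +): N_DE = 35.9 kN, N_CD = 35.9 kN, N_BC = 21.6 kN, N_AB = 47.4 kN.
A_CD = 1148 mm².
A_DE = 918.4 mm².
δ_AB = 47400·313/(4820·117000) = 0.02631 mm
δ_BC = 21600·171/(464·117000) = 0.06804 mm
δ_CD = 35900·731/(1148·117000) = 0.1954 mm
δ_DE = 35900·694/(918.4·117000) = 0.2319 mm
δ = Σδ_i = 0.5216 mm.

0.522 mm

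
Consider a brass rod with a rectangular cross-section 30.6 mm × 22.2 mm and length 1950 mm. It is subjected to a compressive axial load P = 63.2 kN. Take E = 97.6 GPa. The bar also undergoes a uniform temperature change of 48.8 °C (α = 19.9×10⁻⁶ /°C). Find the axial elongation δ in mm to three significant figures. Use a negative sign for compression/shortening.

A = 679.3 mm².
δ_mech = NL/(AE) = -63200·1950/(679.3·97600) = -1.859 mm.
δ_thermal = αLΔT = 19.9e-6·1950·48.8 = 1.894 mm.
δ = δ_mech + δ_thermal = 0.03491 mm.

0.0349 mm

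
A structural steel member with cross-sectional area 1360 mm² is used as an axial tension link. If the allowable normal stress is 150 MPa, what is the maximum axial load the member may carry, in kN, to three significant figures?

P_max = σ_allow · A = 150 · 1360 = 204000 N = 204 kN.

204 kN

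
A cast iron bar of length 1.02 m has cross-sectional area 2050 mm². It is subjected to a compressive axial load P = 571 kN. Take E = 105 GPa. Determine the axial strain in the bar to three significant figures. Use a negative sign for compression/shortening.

σ = N/A = -278.5 MPa; ε = σ/E = -278.5/105000 = -2.653e-03.

-0.00265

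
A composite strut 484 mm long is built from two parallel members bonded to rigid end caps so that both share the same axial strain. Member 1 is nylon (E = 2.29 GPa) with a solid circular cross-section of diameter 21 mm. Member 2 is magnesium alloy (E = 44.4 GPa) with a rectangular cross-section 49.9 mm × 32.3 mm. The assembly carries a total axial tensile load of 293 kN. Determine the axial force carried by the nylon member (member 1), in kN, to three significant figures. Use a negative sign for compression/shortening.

3.21 kN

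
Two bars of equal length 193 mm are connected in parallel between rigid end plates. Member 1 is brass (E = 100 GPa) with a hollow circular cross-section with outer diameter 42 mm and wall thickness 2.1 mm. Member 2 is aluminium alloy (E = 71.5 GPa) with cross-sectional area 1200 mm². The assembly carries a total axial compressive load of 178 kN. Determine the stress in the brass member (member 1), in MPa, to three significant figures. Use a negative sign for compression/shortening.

-159 MPa

A_1 = 263.2 mm².
Equal strain + equilibrium ⇒ each member carries load in proportion to AE: A₁E₁ = 26320000 N, A₂E₂ = 85800000 N, ΣAE = 112100000 N.
σ₁ = P·E₁/ΣAE = -178000·100000/112100000 = -158.8 MPa.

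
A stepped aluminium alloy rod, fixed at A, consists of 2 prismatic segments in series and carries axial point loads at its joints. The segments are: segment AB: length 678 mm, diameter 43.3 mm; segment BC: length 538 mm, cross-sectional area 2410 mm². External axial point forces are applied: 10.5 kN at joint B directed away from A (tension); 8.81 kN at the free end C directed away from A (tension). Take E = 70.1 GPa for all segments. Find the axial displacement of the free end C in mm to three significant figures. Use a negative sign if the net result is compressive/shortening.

0.155 mm

Internal axial forces (sectioning from the free end, tension +): N_BC = 8.81 kN, N_AB = 19.31 kN.
A_AB = 1473 mm².
δ_AB = 19310·678/(1473·70100) = 0.1268 mm
δ_BC = 8810·538/(2410·70100) = 0.02806 mm
δ = Σδ_i = 0.1549 mm.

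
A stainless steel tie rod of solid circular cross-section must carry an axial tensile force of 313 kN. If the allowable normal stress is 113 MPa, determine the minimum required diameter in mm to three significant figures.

59.4 mm

Required area A ≥ P/σ_allow = 313000/113 = 2770 mm².
For a solid circular section, d ≥ √(4A/π) = 59.39 mm.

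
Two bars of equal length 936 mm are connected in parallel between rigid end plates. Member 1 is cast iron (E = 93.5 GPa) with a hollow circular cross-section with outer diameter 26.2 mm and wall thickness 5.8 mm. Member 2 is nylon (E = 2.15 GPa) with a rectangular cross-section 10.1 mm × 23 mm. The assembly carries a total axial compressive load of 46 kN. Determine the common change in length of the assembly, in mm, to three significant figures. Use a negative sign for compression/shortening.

A_1 = 371.7 mm².
A_2 = 232.3 mm².
Equal strain + equilibrium ⇒ each member carries load in proportion to AE: A₁E₁ = 34760000 N, A₂E₂ = 499400 N, ΣAE = 35250000 N.
δ = PL/ΣAE = -46000·936/35250000 = -1.221 mm.

-1.22 mm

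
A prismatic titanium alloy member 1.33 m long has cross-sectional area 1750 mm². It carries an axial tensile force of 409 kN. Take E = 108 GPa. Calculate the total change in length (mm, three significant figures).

δ_mech = NL/(AE) = 409000·1330/(1750·108000) = 2.878 mm.

2.88 mm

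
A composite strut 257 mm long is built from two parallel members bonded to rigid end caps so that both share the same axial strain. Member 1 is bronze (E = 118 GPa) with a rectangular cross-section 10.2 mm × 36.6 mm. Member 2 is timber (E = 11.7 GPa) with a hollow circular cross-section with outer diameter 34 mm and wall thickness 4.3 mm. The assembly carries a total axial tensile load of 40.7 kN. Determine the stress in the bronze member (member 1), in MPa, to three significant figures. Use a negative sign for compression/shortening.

A_1 = 373.3 mm².
A_2 = 401.2 mm².
Equal strain + equilibrium ⇒ each member carries load in proportion to AE: A₁E₁ = 44050000 N, A₂E₂ = 4694000 N, ΣAE = 48750000 N.
σ₁ = P·E₁/ΣAE = 40700·118000/48750000 = 98.52 MPa.

98.5 MPa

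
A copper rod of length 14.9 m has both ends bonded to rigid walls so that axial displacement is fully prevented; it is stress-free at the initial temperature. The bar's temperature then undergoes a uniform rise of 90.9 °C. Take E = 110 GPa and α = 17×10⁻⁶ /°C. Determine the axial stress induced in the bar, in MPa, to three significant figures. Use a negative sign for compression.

-170 MPa

Free thermal expansion αLΔT = 17e-6 · 14900 · 90.9 = 23.02 mm.
The walls impose strain ε = −(23.02)/14900 = -1.5453e-03; σ = Eε = 110000 · -1.5453e-03 = -170 MPa.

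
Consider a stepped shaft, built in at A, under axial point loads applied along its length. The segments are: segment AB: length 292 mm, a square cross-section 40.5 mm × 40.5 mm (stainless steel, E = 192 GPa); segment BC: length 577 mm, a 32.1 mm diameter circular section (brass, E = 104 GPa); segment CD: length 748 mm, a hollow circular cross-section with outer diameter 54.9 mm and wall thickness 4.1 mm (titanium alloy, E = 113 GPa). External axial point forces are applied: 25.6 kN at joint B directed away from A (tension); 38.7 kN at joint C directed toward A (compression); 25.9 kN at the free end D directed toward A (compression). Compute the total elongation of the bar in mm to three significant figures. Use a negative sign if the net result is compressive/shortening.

Internal axial forces (sectioning from the free end, tension +): N_CD = -25.9 kN, N_BC = -64.6 kN, N_AB = -39 kN.
A_AB = 1640 mm².
A_BC = 809.3 mm².
A_CD = 654.3 mm².
δ_AB = -39000·292/(1640·192000) = -0.03616 mm
δ_BC = -64600·577/(809.3·104000) = -0.4429 mm
δ_CD = -25900·748/(654.3·113000) = -0.262 mm
δ = Σδ_i = -0.741 mm.

-0.741 mm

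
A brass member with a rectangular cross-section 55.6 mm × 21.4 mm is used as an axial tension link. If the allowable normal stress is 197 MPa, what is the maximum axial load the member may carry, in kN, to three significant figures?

234 kN

A = 1190 mm².
P_max = σ_allow · A = 197 · 1190 = 234400 N = 234.4 kN.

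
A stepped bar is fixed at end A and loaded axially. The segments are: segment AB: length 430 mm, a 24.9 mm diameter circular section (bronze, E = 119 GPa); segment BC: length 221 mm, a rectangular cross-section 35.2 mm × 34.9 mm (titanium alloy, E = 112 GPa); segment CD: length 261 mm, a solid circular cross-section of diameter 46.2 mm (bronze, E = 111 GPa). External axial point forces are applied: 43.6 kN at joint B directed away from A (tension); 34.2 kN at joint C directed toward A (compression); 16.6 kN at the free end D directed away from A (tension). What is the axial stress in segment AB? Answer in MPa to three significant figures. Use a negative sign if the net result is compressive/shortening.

53.4 MPa

Internal axial forces (sectioning from the free end, tension +): N_CD = 16.6 kN, N_BC = -17.6 kN, N_AB = 26 kN.
A_AB = 487 mm².
σ_AB = N_AB/A_AB = 26000/487 = 53.39 MPa.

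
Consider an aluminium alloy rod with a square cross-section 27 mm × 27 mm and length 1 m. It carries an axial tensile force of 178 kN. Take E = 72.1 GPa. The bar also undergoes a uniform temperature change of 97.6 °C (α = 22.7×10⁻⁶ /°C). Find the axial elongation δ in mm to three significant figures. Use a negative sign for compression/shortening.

5.60 mm

A = 729 mm².
δ_mech = NL/(AE) = 178000·1000/(729·72100) = 3.387 mm.
δ_thermal = αLΔT = 22.7e-6·1000·97.6 = 2.216 mm.
δ = δ_mech + δ_thermal = 5.602 mm.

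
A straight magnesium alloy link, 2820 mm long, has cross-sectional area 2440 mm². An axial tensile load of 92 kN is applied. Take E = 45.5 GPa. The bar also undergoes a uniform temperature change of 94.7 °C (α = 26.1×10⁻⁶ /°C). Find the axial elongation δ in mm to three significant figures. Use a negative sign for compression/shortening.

δ_mech = NL/(AE) = 92000·2820/(2440·45500) = 2.337 mm.
δ_thermal = αLΔT = 26.1e-6·2820·94.7 = 6.97 mm.
δ = δ_mech + δ_thermal = 9.307 mm.

9.31 mm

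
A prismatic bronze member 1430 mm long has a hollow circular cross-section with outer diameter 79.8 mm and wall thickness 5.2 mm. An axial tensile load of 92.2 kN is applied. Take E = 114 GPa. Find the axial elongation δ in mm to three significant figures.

A = 1219 mm².
δ_mech = NL/(AE) = 92200·1430/(1219·114000) = 0.949 mm.

0.949 mm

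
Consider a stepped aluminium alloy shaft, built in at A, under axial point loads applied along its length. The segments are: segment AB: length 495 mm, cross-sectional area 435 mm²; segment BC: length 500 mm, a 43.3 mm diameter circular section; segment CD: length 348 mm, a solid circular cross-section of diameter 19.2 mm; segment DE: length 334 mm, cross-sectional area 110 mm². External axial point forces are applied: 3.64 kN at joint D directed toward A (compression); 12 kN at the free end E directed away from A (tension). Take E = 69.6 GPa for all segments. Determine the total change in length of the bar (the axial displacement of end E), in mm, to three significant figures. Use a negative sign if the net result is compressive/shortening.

0.845 mm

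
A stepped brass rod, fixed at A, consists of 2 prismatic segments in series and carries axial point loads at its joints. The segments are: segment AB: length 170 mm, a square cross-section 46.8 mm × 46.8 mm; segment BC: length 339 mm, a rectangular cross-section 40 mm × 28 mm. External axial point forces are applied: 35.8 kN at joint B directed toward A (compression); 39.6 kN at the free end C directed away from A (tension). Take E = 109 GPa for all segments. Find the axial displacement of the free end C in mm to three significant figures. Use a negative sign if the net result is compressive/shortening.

0.113 mm

Internal axial forces (sectioning from the free end, tension +): N_BC = 39.6 kN, N_AB = 3.8 kN.
A_AB = 2190 mm².
A_BC = 1120 mm².
δ_AB = 3800·170/(2190·109000) = 0.002706 mm
δ_BC = 39600·339/(1120·109000) = 0.11 mm
δ = Σδ_i = 0.1127 mm.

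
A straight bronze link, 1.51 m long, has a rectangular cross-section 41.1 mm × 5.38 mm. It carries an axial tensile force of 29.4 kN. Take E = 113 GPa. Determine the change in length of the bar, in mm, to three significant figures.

1.78 mm

A = 221.1 mm².
δ_mech = NL/(AE) = 29400·1510/(221.1·113000) = 1.777 mm.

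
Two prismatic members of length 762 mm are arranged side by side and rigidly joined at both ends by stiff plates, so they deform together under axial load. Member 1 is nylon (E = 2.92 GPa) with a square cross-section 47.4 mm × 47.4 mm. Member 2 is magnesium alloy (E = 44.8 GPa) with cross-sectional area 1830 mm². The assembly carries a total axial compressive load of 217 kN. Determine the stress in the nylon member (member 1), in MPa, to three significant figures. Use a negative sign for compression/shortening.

-7.16 MPa

A_1 = 2247 mm².
Equal strain + equilibrium ⇒ each member carries load in proportion to AE: A₁E₁ = 6561000 N, A₂E₂ = 81980000 N, ΣAE = 88540000 N.
σ₁ = P·E₁/ΣAE = -217000·2920/88540000 = -7.156 MPa.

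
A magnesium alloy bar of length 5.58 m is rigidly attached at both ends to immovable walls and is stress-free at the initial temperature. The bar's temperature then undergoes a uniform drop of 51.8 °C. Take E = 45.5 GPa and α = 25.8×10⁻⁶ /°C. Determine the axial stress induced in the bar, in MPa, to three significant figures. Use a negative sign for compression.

Free thermal expansion αLΔT = 25.8e-6 · 5580 · -51.8 = -7.457 mm.
The walls impose strain ε = −(-7.457)/5580 = 1.3364e-03; σ = Eε = 45500 · 1.3364e-03 = 60.81 MPa.

60.8 MPa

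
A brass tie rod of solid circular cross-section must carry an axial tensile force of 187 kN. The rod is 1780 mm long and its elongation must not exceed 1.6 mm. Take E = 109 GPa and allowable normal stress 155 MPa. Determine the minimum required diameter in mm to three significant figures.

49.3 mm

Required area A ≥ P/σ_allow = 187000/155 = 1206 mm².
For a solid circular section, d ≥ √(4A/π) = 39.19 mm.
Elongation limit: A ≥ PL/(Eδ_allow) = 187000·1780/(109000·1.6) = 1909 mm² ⇒ d ≥ 49.3 mm.
The elongation limit governs.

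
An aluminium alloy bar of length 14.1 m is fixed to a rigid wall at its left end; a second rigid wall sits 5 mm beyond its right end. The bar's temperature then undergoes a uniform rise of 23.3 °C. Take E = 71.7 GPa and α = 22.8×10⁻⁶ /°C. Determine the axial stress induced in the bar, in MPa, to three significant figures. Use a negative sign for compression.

Free thermal expansion αLΔT = 22.8e-6 · 14100 · 23.3 = 7.49 mm.
The walls engage after the gap closes; constrained expansion = 7.49 − 5 = 2.49 mm.
The walls impose strain ε = −(2.49)/14100 = -1.7663e-04; σ = Eε = 71700 · -1.7663e-04 = -12.66 MPa.

-12.7 MPa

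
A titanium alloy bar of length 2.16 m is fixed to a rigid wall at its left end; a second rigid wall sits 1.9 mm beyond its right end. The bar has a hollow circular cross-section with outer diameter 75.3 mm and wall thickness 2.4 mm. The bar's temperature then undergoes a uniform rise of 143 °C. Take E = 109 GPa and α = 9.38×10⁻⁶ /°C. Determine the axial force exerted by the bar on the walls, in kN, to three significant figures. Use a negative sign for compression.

Free thermal expansion αLΔT = 9.38e-6 · 2160 · 143 = 2.897 mm.
The walls engage after the gap closes; constrained expansion = 2.897 − 1.9 = 0.9973 mm.
The walls impose strain ε = −(0.9973)/2160 = -4.6171e-04; σ = Eε = 109000 · -4.6171e-04 = -50.33 MPa.
Wall reaction R = σ·A = -50.33·549.7 = -27660 N = -27.66 kN.

-27.7 kN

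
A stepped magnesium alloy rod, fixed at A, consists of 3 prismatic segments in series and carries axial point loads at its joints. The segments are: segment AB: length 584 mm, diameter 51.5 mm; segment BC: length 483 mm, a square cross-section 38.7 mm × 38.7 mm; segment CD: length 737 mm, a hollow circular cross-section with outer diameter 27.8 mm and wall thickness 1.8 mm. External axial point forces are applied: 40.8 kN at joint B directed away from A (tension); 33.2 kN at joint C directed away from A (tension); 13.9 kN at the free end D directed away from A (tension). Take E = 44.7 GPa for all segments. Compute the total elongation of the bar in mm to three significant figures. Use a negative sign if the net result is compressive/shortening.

2.45 mm

Internal axial forces (sectioning from the free end, tension +): N_CD = 13.9 kN, N_BC = 47.1 kN, N_AB = 87.9 kN.
A_AB = 2083 mm².
A_BC = 1498 mm².
A_CD = 147 mm².
δ_AB = 87900·584/(2083·44700) = 0.5513 mm
δ_BC = 47100·483/(1498·44700) = 0.3398 mm
δ_CD = 13900·737/(147·44700) = 1.559 mm
δ = Σδ_i = 2.45 mm.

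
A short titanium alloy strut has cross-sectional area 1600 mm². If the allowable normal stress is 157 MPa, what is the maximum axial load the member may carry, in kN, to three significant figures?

251 kN

P_max = σ_allow · A = 157 · 1600 = 251200 N = 251.2 kN.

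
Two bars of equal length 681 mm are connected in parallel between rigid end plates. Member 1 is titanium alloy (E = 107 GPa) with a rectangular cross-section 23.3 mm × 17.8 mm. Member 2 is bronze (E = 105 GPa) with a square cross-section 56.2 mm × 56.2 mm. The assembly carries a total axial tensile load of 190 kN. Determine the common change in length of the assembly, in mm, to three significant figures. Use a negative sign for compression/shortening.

A_1 = 414.7 mm².
A_2 = 3158 mm².
Equal strain + equilibrium ⇒ each member carries load in proportion to AE: A₁E₁ = 44380000 N, A₂E₂ = 331600000 N, ΣAE = 376000000 N.
δ = PL/ΣAE = 190000·681/376000000 = 0.3441 mm.

0.344 mm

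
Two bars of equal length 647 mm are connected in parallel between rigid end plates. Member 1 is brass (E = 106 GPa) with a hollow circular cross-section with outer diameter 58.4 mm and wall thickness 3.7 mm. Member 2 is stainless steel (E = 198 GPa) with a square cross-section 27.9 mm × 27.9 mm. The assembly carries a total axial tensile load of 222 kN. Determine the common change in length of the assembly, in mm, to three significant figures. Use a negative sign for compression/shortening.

0.648 mm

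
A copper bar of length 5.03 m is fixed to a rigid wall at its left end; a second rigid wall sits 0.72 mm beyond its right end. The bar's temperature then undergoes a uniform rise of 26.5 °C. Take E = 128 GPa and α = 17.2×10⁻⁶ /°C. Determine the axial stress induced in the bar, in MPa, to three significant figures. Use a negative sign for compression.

-40.0 MPa

Free thermal expansion αLΔT = 17.2e-6 · 5030 · 26.5 = 2.293 mm.
The walls engage after the gap closes; constrained expansion = 2.293 − 0.72 = 1.573 mm.
The walls impose strain ε = −(1.573)/5030 = -3.1266e-04; σ = Eε = 128000 · -3.1266e-04 = -40.02 MPa.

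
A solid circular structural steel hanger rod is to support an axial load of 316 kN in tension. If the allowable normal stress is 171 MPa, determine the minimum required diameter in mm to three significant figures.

Required area A ≥ P/σ_allow = 316000/171 = 1848 mm².
For a solid circular section, d ≥ √(4A/π) = 48.51 mm.

48.5 mm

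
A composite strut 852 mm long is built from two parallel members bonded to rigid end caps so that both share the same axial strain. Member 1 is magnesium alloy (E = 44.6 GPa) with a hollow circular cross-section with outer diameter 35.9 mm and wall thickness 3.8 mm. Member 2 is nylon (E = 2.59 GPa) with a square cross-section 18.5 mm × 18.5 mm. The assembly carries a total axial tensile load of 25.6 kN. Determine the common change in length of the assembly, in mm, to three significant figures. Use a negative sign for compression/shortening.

A_1 = 383.2 mm².
A_2 = 342.2 mm².
Equal strain + equilibrium ⇒ each member carries load in proportion to AE: A₁E₁ = 17090000 N, A₂E₂ = 886400 N, ΣAE = 17980000 N.
δ = PL/ΣAE = 25600·852/17980000 = 1.213 mm.

1.21 mm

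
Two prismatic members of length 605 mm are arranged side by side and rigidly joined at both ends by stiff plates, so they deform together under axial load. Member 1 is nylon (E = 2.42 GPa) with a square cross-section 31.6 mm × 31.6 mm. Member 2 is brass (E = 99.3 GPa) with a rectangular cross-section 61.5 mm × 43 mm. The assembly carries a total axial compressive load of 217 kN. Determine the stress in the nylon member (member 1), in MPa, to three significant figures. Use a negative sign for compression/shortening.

A_1 = 998.6 mm².
A_2 = 2644 mm².
Equal strain + equilibrium ⇒ each member carries load in proportion to AE: A₁E₁ = 2417000 N, A₂E₂ = 262600000 N, ΣAE = 265000000 N.
σ₁ = P·E₁/ΣAE = -217000·2420/265000000 = -1.982 MPa.

-1.98 MPa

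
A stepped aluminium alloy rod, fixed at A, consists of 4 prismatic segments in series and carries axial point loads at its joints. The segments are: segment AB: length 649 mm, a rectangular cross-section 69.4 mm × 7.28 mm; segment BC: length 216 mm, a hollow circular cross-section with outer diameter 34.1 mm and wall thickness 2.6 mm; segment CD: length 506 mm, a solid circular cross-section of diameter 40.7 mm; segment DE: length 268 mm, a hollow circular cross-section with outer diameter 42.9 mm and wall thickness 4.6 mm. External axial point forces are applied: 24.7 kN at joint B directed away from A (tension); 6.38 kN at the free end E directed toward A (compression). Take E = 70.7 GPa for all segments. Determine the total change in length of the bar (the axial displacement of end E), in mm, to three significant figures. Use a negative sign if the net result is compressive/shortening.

0.178 mm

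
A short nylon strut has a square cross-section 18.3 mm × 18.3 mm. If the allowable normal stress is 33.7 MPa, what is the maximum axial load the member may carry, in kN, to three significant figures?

11.3 kN

A = 334.9 mm².
P_max = σ_allow · A = 33.7 · 334.9 = 11290 N = 11.29 kN.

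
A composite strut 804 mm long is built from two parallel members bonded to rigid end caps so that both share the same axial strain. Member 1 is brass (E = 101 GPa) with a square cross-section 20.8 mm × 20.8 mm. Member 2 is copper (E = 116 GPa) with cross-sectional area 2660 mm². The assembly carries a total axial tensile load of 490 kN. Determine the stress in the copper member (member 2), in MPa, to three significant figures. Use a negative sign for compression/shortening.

161 MPa

A_1 = 432.6 mm².
Equal strain + equilibrium ⇒ each member carries load in proportion to AE: A₁E₁ = 43700000 N, A₂E₂ = 308600000 N, ΣAE = 352300000 N.
σ₂ = P·E₂/ΣAE = 490000·116000/352300000 = 161.4 MPa.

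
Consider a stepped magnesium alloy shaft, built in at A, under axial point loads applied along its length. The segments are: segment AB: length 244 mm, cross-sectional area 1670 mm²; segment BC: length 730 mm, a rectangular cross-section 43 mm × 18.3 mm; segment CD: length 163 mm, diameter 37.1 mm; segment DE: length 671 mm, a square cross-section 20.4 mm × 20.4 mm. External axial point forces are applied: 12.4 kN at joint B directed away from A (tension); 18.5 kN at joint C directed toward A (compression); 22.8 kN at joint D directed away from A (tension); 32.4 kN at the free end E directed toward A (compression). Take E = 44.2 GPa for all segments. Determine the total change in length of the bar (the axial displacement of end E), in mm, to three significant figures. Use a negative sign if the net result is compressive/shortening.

Internal axial forces (sectioning from the free end, tension +): N_DE = -32.4 kN, N_CD = -9.6 kN, N_BC = -28.1 kN, N_AB = -15.7 kN.
A_BC = 786.9 mm².
A_CD = 1081 mm².
A_DE = 416.2 mm².
δ_AB = -15700·244/(1670·44200) = -0.0519 mm
δ_BC = -28100·730/(786.9·44200) = -0.5898 mm
δ_CD = -9600·163/(1081·44200) = -0.03275 mm
δ_DE = -32400·671/(416.2·44200) = -1.182 mm
δ = Σδ_i = -1.856 mm.

-1.86 mm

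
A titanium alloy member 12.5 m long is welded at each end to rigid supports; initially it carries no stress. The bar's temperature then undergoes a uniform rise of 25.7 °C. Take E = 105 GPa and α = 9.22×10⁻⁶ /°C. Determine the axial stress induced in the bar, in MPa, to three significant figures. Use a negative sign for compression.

-24.9 MPa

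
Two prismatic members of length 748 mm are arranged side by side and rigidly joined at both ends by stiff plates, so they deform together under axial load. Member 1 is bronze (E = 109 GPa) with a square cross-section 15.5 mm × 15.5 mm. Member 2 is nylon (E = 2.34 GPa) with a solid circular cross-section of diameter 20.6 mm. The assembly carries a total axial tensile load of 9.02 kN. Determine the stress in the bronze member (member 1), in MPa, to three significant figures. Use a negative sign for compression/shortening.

36.5 MPa

A_1 = 240.2 mm².
A_2 = 333.3 mm².
Equal strain + equilibrium ⇒ each member carries load in proportion to AE: A₁E₁ = 26190000 N, A₂E₂ = 779900 N, ΣAE = 26970000 N.
σ₁ = P·E₁/ΣAE = 9020·109000/26970000 = 36.46 MPa.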